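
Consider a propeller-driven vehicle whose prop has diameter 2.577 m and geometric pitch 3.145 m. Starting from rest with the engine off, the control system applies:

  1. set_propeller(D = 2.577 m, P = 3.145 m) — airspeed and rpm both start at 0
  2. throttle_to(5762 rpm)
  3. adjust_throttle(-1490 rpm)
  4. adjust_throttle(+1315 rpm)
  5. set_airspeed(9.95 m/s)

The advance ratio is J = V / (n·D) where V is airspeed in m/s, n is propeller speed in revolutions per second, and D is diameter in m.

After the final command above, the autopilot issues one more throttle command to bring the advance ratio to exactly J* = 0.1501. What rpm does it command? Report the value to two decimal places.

rpm = 1543.40

set_propeller: D = 2.577 m, P = 3.145 m (p = P/D = 1.220411); state ← (V=0, rpm=0)
throttle_to(5762): rpm ← 5762
adjust_throttle(-1490): rpm ← 5762 -1490 = 4272
adjust_throttle(+1315): rpm ← 4272 +1315 = 5587
set_airspeed(9.95): V ← 9.95 m/s
final state: V = 9.95 m/s, rpm = 5587 → n = rpm/60 = 93.116667 rev/s
target J* = 0.1501; solve J* = V/(n·D) for n: n = V/(J*·D) = 9.95/(0.1501 × 2.577) = 25.723376 rev/s
rpm = 60·n = 1543.402574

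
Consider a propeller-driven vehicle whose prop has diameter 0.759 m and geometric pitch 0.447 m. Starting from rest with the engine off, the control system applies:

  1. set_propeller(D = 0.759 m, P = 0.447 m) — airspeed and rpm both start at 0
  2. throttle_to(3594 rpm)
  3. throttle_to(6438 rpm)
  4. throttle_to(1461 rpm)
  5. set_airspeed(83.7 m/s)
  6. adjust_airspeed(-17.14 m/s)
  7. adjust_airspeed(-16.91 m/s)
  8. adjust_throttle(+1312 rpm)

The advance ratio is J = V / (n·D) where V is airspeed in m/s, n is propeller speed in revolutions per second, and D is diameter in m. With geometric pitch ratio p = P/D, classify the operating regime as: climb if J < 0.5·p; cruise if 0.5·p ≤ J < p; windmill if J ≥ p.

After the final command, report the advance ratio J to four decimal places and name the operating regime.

J = 1.4154, regime = windmill

set_propeller: D = 0.759 m, P = 0.447 m (p = P/D = 0.588933); state ← (V=0, rpm=0)
throttle_to(3594): rpm ← 3594
throttle_to(6438): rpm ← 6438
throttle_to(1461): rpm ← 1461
set_airspeed(83.7): V ← 83.7 m/s
adjust_airspeed(-17.14): V ← 83.7 -17.14 = 66.56 m/s
adjust_airspeed(-16.91): V ← 66.56 -16.91 = 49.65 m/s
adjust_throttle(+1312): rpm ← 1461 +1312 = 2773
final state: V = 49.65 m/s, rpm = 2773 → n = rpm/60 = 46.216667 rev/s
J = V / (n·D) = 49.65 / (46.216667 × 0.759) = 1.415399
regime bands: climb J<0.2945 | cruise [0.2945, 0.5889) | windmill J≥0.5889
J = 1.4154 → windmill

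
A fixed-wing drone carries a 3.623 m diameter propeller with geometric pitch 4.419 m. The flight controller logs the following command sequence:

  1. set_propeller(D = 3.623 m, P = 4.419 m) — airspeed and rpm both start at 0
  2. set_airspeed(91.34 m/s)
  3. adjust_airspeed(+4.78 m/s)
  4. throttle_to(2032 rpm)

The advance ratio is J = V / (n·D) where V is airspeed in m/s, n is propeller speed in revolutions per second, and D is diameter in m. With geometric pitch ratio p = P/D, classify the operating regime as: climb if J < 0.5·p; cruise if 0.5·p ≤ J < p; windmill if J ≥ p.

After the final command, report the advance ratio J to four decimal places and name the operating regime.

J = 0.7834, regime = cruise

set_propeller: D = 3.623 m, P = 4.419 m (p = P/D = 1.219707); state ← (V=0, rpm=0)
set_airspeed(91.34): V ← 91.34 m/s
adjust_airspeed(+4.78): V ← 91.34 +4.78 = 96.12 m/s
throttle_to(2032): rpm ← 2032
final state: V = 96.12 m/s, rpm = 2032 → n = rpm/60 = 33.866667 rev/s
J = V / (n·D) = 96.12 / (33.866667 × 3.623) = 0.783381
regime bands: climb J<0.6099 | cruise [0.6099, 1.2197) | windmill J≥1.2197
J = 0.7834 → cruise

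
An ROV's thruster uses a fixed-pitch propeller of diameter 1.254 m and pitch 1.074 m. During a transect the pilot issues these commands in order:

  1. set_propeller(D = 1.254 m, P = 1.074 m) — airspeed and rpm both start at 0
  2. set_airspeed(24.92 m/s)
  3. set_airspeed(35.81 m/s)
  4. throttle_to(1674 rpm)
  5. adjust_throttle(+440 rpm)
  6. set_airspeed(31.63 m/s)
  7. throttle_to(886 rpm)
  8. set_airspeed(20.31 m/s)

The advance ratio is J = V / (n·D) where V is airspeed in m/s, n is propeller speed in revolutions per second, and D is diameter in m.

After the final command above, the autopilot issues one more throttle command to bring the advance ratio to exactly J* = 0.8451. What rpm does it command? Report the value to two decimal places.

rpm = 1149.89

set_propeller: D = 1.254 m, P = 1.074 m (p = P/D = 0.856459); state ← (V=0, rpm=0)
set_airspeed(24.92): V ← 24.92 m/s
set_airspeed(35.81): V ← 35.81 m/s
throttle_to(1674): rpm ← 1674
adjust_throttle(+440): rpm ← 1674 +440 = 2114
set_airspeed(31.63): V ← 31.63 m/s
throttle_to(886): rpm ← 886
set_airspeed(20.31): V ← 20.31 m/s
final state: V = 20.31 m/s, rpm = 886 → n = rpm/60 = 14.766667 rev/s
target J* = 0.8451; solve J* = V/(n·D) for n: n = V/(J*·D) = 20.31/(0.8451 × 1.254) = 19.164800 rev/s
rpm = 60·n = 1149.887984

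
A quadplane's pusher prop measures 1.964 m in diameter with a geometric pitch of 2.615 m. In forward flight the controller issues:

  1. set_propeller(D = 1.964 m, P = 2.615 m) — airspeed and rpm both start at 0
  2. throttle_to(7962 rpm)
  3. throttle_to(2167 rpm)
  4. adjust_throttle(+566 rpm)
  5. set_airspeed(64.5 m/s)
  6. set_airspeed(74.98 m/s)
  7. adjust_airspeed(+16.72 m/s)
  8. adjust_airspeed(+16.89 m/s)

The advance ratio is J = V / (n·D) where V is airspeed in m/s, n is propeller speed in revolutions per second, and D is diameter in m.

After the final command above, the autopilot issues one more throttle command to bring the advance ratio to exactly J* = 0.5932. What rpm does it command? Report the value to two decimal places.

rpm = 5592.40

set_propeller: D = 1.964 m, P = 2.615 m (p = P/D = 1.331466); state ← (V=0, rpm=0)
throttle_to(7962): rpm ← 7962
throttle_to(2167): rpm ← 2167
adjust_throttle(+566): rpm ← 2167 +566 = 2733
set_airspeed(64.5): V ← 64.5 m/s
set_airspeed(74.98): V ← 74.98 m/s
adjust_airspeed(+16.72): V ← 74.98 +16.72 = 91.7 m/s
adjust_airspeed(+16.89): V ← 91.7 +16.89 = 108.59 m/s
final state: V = 108.59 m/s, rpm = 2733 → n = rpm/60 = 45.550000 rev/s
target J* = 0.5932; solve J* = V/(n·D) for n: n = V/(J*·D) = 108.59/(0.5932 × 1.964) = 93.206716 rev/s
rpm = 60·n = 5592.402970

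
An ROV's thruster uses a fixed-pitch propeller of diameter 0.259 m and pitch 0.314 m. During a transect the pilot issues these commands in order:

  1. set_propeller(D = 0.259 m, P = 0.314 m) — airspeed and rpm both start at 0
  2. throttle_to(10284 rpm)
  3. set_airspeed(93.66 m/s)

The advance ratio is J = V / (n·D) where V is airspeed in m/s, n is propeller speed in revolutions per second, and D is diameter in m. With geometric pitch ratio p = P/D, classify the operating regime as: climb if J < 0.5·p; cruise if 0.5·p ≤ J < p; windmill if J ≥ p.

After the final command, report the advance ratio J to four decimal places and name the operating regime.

J = 2.1098, regime = windmill

set_propeller: D = 0.259 m, P = 0.314 m (p = P/D = 1.212355); state ← (V=0, rpm=0)
throttle_to(10284): rpm ← 10284
set_airspeed(93.66): V ← 93.66 m/s
final state: V = 93.66 m/s, rpm = 10284 → n = rpm/60 = 171.400000 rev/s
J = V / (n·D) = 93.66 / (171.400000 × 0.259) = 2.109811
regime bands: climb J<0.6062 | cruise [0.6062, 1.2124) | windmill J≥1.2124
J = 2.1098 → windmill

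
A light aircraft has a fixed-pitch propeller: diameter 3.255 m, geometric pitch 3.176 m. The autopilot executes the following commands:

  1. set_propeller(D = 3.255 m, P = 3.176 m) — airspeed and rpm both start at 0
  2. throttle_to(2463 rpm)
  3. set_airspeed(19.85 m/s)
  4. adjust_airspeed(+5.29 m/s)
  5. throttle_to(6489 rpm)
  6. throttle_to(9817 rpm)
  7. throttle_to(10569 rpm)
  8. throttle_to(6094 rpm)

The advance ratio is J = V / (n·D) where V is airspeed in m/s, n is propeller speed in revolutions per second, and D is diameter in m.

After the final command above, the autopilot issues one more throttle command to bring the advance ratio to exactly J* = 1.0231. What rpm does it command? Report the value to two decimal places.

set_propeller: D = 3.255 m, P = 3.176 m (p = P/D = 0.975730); state ← (V=0, rpm=0)
throttle_to(2463): rpm ← 2463
set_airspeed(19.85): V ← 19.85 m/s
adjust_airspeed(+5.29): V ← 19.85 +5.29 = 25.14 m/s
throttle_to(6489): rpm ← 6489
throttle_to(9817): rpm ← 9817
throttle_to(10569): rpm ← 10569
throttle_to(6094): rpm ← 6094
final state: V = 25.14 m/s, rpm = 6094 → n = rpm/60 = 101.566667 rev/s
target J* = 1.0231; solve J* = V/(n·D) for n: n = V/(J*·D) = 25.14/(1.0231 × 3.255) = 7.549118 rev/s
rpm = 60·n = 452.947061

rpm = 452.95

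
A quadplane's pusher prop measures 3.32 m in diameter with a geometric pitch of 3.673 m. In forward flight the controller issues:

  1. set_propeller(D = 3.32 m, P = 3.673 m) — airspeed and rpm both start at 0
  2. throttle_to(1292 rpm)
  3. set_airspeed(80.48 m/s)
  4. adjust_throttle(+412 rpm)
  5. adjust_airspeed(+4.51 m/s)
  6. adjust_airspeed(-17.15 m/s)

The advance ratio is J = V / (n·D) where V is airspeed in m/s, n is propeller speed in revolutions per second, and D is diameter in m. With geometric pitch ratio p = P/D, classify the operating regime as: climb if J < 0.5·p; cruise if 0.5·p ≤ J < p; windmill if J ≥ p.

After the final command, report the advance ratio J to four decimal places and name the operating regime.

J = 0.7195, regime = cruise

set_propeller: D = 3.32 m, P = 3.673 m (p = P/D = 1.106325); state ← (V=0, rpm=0)
throttle_to(1292): rpm ← 1292
set_airspeed(80.48): V ← 80.48 m/s
adjust_throttle(+412): rpm ← 1292 +412 = 1704
adjust_airspeed(+4.51): V ← 80.48 +4.51 = 84.99 m/s
adjust_airspeed(-17.15): V ← 84.99 -17.15 = 67.84 m/s
final state: V = 67.84 m/s, rpm = 1704 → n = rpm/60 = 28.400000 rev/s
J = V / (n·D) = 67.84 / (28.400000 × 3.32) = 0.719498
regime bands: climb J<0.5532 | cruise [0.5532, 1.1063) | windmill J≥1.1063
J = 0.7195 → cruise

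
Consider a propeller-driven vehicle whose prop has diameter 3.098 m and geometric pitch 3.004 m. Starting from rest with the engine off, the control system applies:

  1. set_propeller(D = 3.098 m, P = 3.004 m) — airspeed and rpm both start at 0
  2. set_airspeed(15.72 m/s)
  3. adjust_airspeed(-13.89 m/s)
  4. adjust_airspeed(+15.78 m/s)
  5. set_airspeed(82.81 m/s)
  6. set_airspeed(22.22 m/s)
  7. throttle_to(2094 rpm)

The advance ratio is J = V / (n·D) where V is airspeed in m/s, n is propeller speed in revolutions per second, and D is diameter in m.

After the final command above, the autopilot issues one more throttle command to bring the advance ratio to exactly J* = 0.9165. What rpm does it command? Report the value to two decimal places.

rpm = 469.55

set_propeller: D = 3.098 m, P = 3.004 m (p = P/D = 0.969658); state ← (V=0, rpm=0)
set_airspeed(15.72): V ← 15.72 m/s
adjust_airspeed(-13.89): V ← 15.72 -13.89 = 1.83 m/s
adjust_airspeed(+15.78): V ← 1.83 +15.78 = 17.61 m/s
set_airspeed(82.81): V ← 82.81 m/s
set_airspeed(22.22): V ← 22.22 m/s
throttle_to(2094): rpm ← 2094
final state: V = 22.22 m/s, rpm = 2094 → n = rpm/60 = 34.900000 rev/s
target J* = 0.9165; solve J* = V/(n·D) for n: n = V/(J*·D) = 22.22/(0.9165 × 3.098) = 7.825826 rev/s
rpm = 60·n = 469.549543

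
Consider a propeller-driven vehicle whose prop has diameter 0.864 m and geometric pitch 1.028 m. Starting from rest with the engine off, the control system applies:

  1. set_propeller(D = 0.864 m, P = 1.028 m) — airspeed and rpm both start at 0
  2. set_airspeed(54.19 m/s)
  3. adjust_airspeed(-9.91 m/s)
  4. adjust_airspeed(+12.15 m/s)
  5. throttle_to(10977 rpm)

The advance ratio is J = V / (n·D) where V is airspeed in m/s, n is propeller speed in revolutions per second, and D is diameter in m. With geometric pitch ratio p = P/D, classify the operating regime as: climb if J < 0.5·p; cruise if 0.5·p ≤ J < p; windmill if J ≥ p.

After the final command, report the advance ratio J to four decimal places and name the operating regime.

J = 0.3570, regime = climb

set_propeller: D = 0.864 m, P = 1.028 m (p = P/D = 1.189815); state ← (V=0, rpm=0)
set_airspeed(54.19): V ← 54.19 m/s
adjust_airspeed(-9.91): V ← 54.19 -9.91 = 44.28 m/s
adjust_airspeed(+12.15): V ← 44.28 +12.15 = 56.43 m/s
throttle_to(10977): rpm ← 10977
final state: V = 56.43 m/s, rpm = 10977 → n = rpm/60 = 182.950000 rev/s
J = V / (n·D) = 56.43 / (182.950000 × 0.864) = 0.356996
regime bands: climb J<0.5949 | cruise [0.5949, 1.1898) | windmill J≥1.1898
J = 0.3570 → climb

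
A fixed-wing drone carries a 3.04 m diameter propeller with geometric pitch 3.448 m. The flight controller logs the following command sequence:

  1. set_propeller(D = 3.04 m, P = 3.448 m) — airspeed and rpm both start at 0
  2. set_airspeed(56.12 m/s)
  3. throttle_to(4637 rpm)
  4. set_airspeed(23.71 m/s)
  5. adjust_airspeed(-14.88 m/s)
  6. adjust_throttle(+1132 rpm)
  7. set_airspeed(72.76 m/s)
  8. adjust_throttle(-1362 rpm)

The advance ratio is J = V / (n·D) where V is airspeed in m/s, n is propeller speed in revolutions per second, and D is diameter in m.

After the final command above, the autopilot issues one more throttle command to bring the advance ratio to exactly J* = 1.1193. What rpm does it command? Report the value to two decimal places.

rpm = 1282.99

set_propeller: D = 3.04 m, P = 3.448 m (p = P/D = 1.134211); state ← (V=0, rpm=0)
set_airspeed(56.12): V ← 56.12 m/s
throttle_to(4637): rpm ← 4637
set_airspeed(23.71): V ← 23.71 m/s
adjust_airspeed(-14.88): V ← 23.71 -14.88 = 8.83 m/s
adjust_throttle(+1132): rpm ← 4637 +1132 = 5769
set_airspeed(72.76): V ← 72.76 m/s
adjust_throttle(-1362): rpm ← 5769 -1362 = 4407
final state: V = 72.76 m/s, rpm = 4407 → n = rpm/60 = 73.450000 rev/s
target J* = 1.1193; solve J* = V/(n·D) for n: n = V/(J*·D) = 72.76/(1.1193 × 3.04) = 21.383195 rev/s
rpm = 60·n = 1282.991719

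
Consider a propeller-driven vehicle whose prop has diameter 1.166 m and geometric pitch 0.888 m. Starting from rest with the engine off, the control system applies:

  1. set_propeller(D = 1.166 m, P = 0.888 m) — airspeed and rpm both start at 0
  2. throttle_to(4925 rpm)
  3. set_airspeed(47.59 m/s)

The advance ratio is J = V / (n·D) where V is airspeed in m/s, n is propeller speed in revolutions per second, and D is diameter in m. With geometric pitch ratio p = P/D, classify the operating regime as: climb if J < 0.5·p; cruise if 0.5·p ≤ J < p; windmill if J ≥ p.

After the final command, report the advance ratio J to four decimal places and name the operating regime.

J = 0.4972, regime = cruise

set_propeller: D = 1.166 m, P = 0.888 m (p = P/D = 0.761578); state ← (V=0, rpm=0)
throttle_to(4925): rpm ← 4925
set_airspeed(47.59): V ← 47.59 m/s
final state: V = 47.59 m/s, rpm = 4925 → n = rpm/60 = 82.083333 rev/s
J = V / (n·D) = 47.59 / (82.083333 × 1.166) = 0.497236
regime bands: climb J<0.3808 | cruise [0.3808, 0.7616) | windmill J≥0.7616
J = 0.4972 → cruise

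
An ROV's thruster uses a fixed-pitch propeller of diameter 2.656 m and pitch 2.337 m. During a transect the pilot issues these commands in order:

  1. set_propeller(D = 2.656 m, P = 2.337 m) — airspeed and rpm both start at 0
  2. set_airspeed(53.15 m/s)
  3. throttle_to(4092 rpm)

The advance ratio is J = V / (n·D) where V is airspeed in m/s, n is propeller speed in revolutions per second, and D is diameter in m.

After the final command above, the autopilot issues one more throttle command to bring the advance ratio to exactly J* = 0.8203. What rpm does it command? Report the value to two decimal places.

set_propeller: D = 2.656 m, P = 2.337 m (p = P/D = 0.879895); state ← (V=0, rpm=0)
set_airspeed(53.15): V ← 53.15 m/s
throttle_to(4092): rpm ← 4092
final state: V = 53.15 m/s, rpm = 4092 → n = rpm/60 = 68.200000 rev/s
target J* = 0.8203; solve J* = V/(n·D) for n: n = V/(J*·D) = 53.15/(0.8203 × 2.656) = 24.395093 rev/s
rpm = 60·n = 1463.705609

rpm = 1463.71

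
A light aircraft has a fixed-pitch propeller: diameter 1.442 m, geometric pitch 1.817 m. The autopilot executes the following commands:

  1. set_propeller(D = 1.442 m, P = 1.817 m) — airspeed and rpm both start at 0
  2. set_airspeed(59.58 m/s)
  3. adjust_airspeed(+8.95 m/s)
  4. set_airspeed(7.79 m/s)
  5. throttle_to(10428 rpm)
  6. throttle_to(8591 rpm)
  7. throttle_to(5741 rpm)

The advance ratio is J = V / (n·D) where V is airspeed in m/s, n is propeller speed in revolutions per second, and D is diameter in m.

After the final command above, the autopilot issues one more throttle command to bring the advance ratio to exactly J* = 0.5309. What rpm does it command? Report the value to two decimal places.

rpm = 610.54

set_propeller: D = 1.442 m, P = 1.817 m (p = P/D = 1.260055); state ← (V=0, rpm=0)
set_airspeed(59.58): V ← 59.58 m/s
adjust_airspeed(+8.95): V ← 59.58 +8.95 = 68.53 m/s
set_airspeed(7.79): V ← 7.79 m/s
throttle_to(10428): rpm ← 10428
throttle_to(8591): rpm ← 8591
throttle_to(5741): rpm ← 5741
final state: V = 7.79 m/s, rpm = 5741 → n = rpm/60 = 95.683333 rev/s
target J* = 0.5309; solve J* = V/(n·D) for n: n = V/(J*·D) = 7.79/(0.5309 × 1.442) = 10.175587 rev/s
rpm = 60·n = 610.535220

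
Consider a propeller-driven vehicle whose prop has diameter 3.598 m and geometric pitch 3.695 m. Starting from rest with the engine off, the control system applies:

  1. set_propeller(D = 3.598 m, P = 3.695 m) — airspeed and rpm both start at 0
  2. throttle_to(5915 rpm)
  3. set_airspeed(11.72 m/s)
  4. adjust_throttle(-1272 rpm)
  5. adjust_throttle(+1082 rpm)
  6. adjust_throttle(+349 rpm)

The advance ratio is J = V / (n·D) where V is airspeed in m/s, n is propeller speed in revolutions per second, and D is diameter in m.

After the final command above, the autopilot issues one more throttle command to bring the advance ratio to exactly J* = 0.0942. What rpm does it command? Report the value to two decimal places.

set_propeller: D = 3.598 m, P = 3.695 m (p = P/D = 1.026959); state ← (V=0, rpm=0)
throttle_to(5915): rpm ← 5915
set_airspeed(11.72): V ← 11.72 m/s
adjust_throttle(-1272): rpm ← 5915 -1272 = 4643
adjust_throttle(+1082): rpm ← 4643 +1082 = 5725
adjust_throttle(+349): rpm ← 5725 +349 = 6074
final state: V = 11.72 m/s, rpm = 6074 → n = rpm/60 = 101.233333 rev/s
target J* = 0.0942; solve J* = V/(n·D) for n: n = V/(J*·D) = 11.72/(0.0942 × 3.598) = 34.579248 rev/s
rpm = 60·n = 2074.754906

rpm = 2074.75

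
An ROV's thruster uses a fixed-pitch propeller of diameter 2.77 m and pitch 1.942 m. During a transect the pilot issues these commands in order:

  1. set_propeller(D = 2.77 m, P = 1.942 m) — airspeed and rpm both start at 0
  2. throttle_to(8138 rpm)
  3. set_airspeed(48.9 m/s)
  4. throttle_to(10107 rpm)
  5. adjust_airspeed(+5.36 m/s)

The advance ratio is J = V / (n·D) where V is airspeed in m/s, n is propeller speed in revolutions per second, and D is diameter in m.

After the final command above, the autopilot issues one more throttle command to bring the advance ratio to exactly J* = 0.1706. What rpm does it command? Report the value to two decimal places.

set_propeller: D = 2.77 m, P = 1.942 m (p = P/D = 0.701083); state ← (V=0, rpm=0)
throttle_to(8138): rpm ← 8138
set_airspeed(48.9): V ← 48.9 m/s
throttle_to(10107): rpm ← 10107
adjust_airspeed(+5.36): V ← 48.9 +5.36 = 54.26 m/s
final state: V = 54.26 m/s, rpm = 10107 → n = rpm/60 = 168.450000 rev/s
target J* = 0.1706; solve J* = V/(n·D) for n: n = V/(J*·D) = 54.26/(0.1706 × 2.77) = 114.820912 rev/s
rpm = 60·n = 6889.254743

rpm = 6889.25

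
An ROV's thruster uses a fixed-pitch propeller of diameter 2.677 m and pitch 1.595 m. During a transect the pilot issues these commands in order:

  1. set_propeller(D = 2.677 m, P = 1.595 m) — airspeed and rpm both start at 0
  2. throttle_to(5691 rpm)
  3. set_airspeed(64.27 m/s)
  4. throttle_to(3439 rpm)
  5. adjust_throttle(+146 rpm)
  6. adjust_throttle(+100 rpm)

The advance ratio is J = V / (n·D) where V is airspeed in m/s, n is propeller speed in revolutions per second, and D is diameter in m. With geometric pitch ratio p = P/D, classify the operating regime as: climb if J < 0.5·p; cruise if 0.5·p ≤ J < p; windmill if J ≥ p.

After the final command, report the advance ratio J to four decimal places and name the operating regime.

J = 0.3909, regime = cruise

set_propeller: D = 2.677 m, P = 1.595 m (p = P/D = 0.595816); state ← (V=0, rpm=0)
throttle_to(5691): rpm ← 5691
set_airspeed(64.27): V ← 64.27 m/s
throttle_to(3439): rpm ← 3439
adjust_throttle(+146): rpm ← 3439 +146 = 3585
adjust_throttle(+100): rpm ← 3585 +100 = 3685
final state: V = 64.27 m/s, rpm = 3685 → n = rpm/60 = 61.416667 rev/s
J = V / (n·D) = 64.27 / (61.416667 × 2.677) = 0.390907
regime bands: climb J<0.2979 | cruise [0.2979, 0.5958) | windmill J≥0.5958
J = 0.3909 → cruise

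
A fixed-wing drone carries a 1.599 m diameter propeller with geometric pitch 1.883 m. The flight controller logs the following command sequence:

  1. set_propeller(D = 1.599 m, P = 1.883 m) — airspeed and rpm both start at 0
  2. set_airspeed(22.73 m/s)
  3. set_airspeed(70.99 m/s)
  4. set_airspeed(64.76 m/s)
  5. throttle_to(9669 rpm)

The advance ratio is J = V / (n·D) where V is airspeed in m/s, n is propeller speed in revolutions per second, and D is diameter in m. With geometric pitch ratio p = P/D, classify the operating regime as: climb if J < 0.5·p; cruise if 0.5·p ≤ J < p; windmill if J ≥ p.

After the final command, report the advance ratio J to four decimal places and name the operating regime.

set_propeller: D = 1.599 m, P = 1.883 m (p = P/D = 1.177611); state ← (V=0, rpm=0)
set_airspeed(22.73): V ← 22.73 m/s
set_airspeed(70.99): V ← 70.99 m/s
set_airspeed(64.76): V ← 64.76 m/s
throttle_to(9669): rpm ← 9669
final state: V = 64.76 m/s, rpm = 9669 → n = rpm/60 = 161.150000 rev/s
J = V / (n·D) = 64.76 / (161.150000 × 1.599) = 0.251321
regime bands: climb J<0.5888 | cruise [0.5888, 1.1776) | windmill J≥1.1776
J = 0.2513 → climb

J = 0.2513, regime = climb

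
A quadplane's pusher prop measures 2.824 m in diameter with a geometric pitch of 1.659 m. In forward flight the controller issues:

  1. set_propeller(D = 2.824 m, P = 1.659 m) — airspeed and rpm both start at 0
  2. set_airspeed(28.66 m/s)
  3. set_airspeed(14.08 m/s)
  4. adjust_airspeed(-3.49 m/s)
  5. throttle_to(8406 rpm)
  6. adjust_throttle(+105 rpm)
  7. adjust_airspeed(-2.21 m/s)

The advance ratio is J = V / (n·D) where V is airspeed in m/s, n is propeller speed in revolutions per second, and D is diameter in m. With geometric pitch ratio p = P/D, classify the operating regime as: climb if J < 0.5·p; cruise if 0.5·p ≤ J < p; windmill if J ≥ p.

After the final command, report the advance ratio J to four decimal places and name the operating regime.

set_propeller: D = 2.824 m, P = 1.659 m (p = P/D = 0.587465); state ← (V=0, rpm=0)
set_airspeed(28.66): V ← 28.66 m/s
set_airspeed(14.08): V ← 14.08 m/s
adjust_airspeed(-3.49): V ← 14.08 -3.49 = 10.59 m/s
throttle_to(8406): rpm ← 8406
adjust_throttle(+105): rpm ← 8406 +105 = 8511
adjust_airspeed(-2.21): V ← 10.59 -2.21 = 8.38 m/s
final state: V = 8.38 m/s, rpm = 8511 → n = rpm/60 = 141.850000 rev/s
J = V / (n·D) = 8.38 / (141.850000 × 2.824) = 0.020919
regime bands: climb J<0.2937 | cruise [0.2937, 0.5875) | windmill J≥0.5875
J = 0.0209 → climb

J = 0.0209, regime = climb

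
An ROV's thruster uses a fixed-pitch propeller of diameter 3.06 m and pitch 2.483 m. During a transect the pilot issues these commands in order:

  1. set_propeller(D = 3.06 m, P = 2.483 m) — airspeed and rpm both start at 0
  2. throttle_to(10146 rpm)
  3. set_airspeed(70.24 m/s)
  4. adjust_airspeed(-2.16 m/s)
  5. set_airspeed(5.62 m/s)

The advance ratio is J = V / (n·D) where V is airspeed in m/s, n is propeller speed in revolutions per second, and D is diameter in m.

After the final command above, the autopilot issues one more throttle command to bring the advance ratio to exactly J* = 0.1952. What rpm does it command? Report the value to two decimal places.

set_propeller: D = 3.06 m, P = 2.483 m (p = P/D = 0.811438); state ← (V=0, rpm=0)
throttle_to(10146): rpm ← 10146
set_airspeed(70.24): V ← 70.24 m/s
adjust_airspeed(-2.16): V ← 70.24 -2.16 = 68.08 m/s
set_airspeed(5.62): V ← 5.62 m/s
final state: V = 5.62 m/s, rpm = 10146 → n = rpm/60 = 169.100000 rev/s
target J* = 0.1952; solve J* = V/(n·D) for n: n = V/(J*·D) = 5.62/(0.1952 × 3.06) = 9.408818 rev/s
rpm = 60·n = 564.529090

rpm = 564.53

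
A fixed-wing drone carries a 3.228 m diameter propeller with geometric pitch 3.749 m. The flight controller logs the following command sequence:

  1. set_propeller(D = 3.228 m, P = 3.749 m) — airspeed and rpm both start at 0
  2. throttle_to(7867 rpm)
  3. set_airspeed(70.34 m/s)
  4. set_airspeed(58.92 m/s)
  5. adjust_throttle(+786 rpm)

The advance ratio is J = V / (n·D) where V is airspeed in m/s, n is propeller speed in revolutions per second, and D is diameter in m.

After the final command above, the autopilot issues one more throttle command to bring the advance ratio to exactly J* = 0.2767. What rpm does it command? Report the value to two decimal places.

set_propeller: D = 3.228 m, P = 3.749 m (p = P/D = 1.161400); state ← (V=0, rpm=0)
throttle_to(7867): rpm ← 7867
set_airspeed(70.34): V ← 70.34 m/s
set_airspeed(58.92): V ← 58.92 m/s
adjust_throttle(+786): rpm ← 7867 +786 = 8653
final state: V = 58.92 m/s, rpm = 8653 → n = rpm/60 = 144.216667 rev/s
target J* = 0.2767; solve J* = V/(n·D) for n: n = V/(J*·D) = 58.92/(0.2767 × 3.228) = 65.965985 rev/s
rpm = 60·n = 3957.959112

rpm = 3957.96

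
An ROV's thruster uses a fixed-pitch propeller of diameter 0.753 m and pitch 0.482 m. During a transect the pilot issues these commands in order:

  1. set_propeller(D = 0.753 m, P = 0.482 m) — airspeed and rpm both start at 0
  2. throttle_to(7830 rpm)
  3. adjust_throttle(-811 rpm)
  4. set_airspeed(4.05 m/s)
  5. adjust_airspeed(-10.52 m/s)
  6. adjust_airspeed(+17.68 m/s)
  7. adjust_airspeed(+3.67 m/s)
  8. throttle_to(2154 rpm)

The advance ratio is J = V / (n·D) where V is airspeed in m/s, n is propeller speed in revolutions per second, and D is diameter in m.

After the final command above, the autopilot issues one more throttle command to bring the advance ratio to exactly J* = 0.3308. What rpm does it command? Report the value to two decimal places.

rpm = 3584.21

set_propeller: D = 0.753 m, P = 0.482 m (p = P/D = 0.640106); state ← (V=0, rpm=0)
throttle_to(7830): rpm ← 7830
adjust_throttle(-811): rpm ← 7830 -811 = 7019
set_airspeed(4.05): V ← 4.05 m/s
adjust_airspeed(-10.52): V ← 4.05 -10.52 = -6.47 m/s
adjust_airspeed(+17.68): V ← -6.47 +17.68 = 11.21 m/s
adjust_airspeed(+3.67): V ← 11.21 +3.67 = 14.88 m/s
throttle_to(2154): rpm ← 2154
final state: V = 14.88 m/s, rpm = 2154 → n = rpm/60 = 35.900000 rev/s
target J* = 0.3308; solve J* = V/(n·D) for n: n = V/(J*·D) = 14.88/(0.3308 × 0.753) = 59.736869 rev/s
rpm = 60·n = 3584.212124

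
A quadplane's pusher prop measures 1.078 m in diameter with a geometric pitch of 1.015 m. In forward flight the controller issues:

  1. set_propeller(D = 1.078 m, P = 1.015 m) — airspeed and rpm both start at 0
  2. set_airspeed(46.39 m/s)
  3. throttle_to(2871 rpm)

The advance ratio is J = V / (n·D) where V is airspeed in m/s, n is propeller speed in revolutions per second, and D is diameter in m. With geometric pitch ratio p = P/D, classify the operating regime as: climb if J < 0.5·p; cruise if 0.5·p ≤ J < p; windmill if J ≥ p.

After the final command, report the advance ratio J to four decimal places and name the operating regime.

set_propeller: D = 1.078 m, P = 1.015 m (p = P/D = 0.941558); state ← (V=0, rpm=0)
set_airspeed(46.39): V ← 46.39 m/s
throttle_to(2871): rpm ← 2871
final state: V = 46.39 m/s, rpm = 2871 → n = rpm/60 = 47.850000 rev/s
J = V / (n·D) = 46.39 / (47.850000 × 1.078) = 0.899340
regime bands: climb J<0.4708 | cruise [0.4708, 0.9416) | windmill J≥0.9416
J = 0.8993 → cruise

J = 0.8993, regime = cruise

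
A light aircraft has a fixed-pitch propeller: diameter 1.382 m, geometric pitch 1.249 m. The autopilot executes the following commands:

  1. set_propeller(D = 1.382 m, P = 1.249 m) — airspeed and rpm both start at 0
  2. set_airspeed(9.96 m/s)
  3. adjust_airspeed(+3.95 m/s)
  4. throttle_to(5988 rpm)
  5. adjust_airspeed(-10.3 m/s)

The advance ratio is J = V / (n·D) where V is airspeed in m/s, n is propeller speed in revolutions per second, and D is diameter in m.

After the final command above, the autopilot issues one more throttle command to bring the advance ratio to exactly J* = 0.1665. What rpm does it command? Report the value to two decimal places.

rpm = 941.32

set_propeller: D = 1.382 m, P = 1.249 m (p = P/D = 0.903763); state ← (V=0, rpm=0)
set_airspeed(9.96): V ← 9.96 m/s
adjust_airspeed(+3.95): V ← 9.96 +3.95 = 13.91 m/s
throttle_to(5988): rpm ← 5988
adjust_airspeed(-10.3): V ← 13.91 -10.3 = 3.61 m/s
final state: V = 3.61 m/s, rpm = 5988 → n = rpm/60 = 99.800000 rev/s
target J* = 0.1665; solve J* = V/(n·D) for n: n = V/(J*·D) = 3.61/(0.1665 × 1.382) = 15.688626 rev/s
rpm = 60·n = 941.317584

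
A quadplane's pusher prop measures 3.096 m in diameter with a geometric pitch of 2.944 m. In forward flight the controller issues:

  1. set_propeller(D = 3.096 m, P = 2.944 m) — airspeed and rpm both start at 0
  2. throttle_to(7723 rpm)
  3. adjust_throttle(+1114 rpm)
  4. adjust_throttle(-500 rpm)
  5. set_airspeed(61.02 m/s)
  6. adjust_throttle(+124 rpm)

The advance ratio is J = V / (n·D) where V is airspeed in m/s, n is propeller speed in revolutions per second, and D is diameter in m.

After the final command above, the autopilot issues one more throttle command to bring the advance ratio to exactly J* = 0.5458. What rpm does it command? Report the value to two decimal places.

rpm = 2166.65

set_propeller: D = 3.096 m, P = 2.944 m (p = P/D = 0.950904); state ← (V=0, rpm=0)
throttle_to(7723): rpm ← 7723
adjust_throttle(+1114): rpm ← 7723 +1114 = 8837
adjust_throttle(-500): rpm ← 8837 -500 = 8337
set_airspeed(61.02): V ← 61.02 m/s
adjust_throttle(+124): rpm ← 8337 +124 = 8461
final state: V = 61.02 m/s, rpm = 8461 → n = rpm/60 = 141.016667 rev/s
target J* = 0.5458; solve J* = V/(n·D) for n: n = V/(J*·D) = 61.02/(0.5458 × 3.096) = 36.110851 rev/s
rpm = 60·n = 2166.651043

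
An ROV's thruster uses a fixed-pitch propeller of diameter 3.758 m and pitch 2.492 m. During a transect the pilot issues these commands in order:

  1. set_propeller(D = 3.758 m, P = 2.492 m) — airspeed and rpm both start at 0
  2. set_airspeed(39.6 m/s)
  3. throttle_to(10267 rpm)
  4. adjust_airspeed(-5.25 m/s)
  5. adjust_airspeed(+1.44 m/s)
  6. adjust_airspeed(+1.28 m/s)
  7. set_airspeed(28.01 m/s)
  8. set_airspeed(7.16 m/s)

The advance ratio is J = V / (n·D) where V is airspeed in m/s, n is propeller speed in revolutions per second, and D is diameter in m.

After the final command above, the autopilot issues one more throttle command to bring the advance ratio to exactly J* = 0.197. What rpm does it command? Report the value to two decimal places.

rpm = 580.28

set_propeller: D = 3.758 m, P = 2.492 m (p = P/D = 0.663119); state ← (V=0, rpm=0)
set_airspeed(39.6): V ← 39.6 m/s
throttle_to(10267): rpm ← 10267
adjust_airspeed(-5.25): V ← 39.6 -5.25 = 34.35 m/s
adjust_airspeed(+1.44): V ← 34.35 +1.44 = 35.79 m/s
adjust_airspeed(+1.28): V ← 35.79 +1.28 = 37.07 m/s
set_airspeed(28.01): V ← 28.01 m/s
set_airspeed(7.16): V ← 7.16 m/s
final state: V = 7.16 m/s, rpm = 10267 → n = rpm/60 = 171.116667 rev/s
target J* = 0.197; solve J* = V/(n·D) for n: n = V/(J*·D) = 7.16/(0.197 × 3.758) = 9.671415 rev/s
rpm = 60·n = 580.284902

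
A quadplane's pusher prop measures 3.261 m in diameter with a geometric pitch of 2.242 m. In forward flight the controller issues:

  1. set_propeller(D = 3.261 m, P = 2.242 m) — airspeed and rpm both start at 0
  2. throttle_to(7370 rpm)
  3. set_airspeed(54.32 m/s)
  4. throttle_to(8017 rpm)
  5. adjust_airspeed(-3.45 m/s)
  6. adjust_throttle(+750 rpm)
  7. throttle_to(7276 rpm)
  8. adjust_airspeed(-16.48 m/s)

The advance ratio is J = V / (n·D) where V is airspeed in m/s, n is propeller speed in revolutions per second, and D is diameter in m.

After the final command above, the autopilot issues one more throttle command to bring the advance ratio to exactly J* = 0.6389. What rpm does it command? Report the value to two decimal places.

rpm = 990.38

set_propeller: D = 3.261 m, P = 2.242 m (p = P/D = 0.687519); state ← (V=0, rpm=0)
throttle_to(7370): rpm ← 7370
set_airspeed(54.32): V ← 54.32 m/s
throttle_to(8017): rpm ← 8017
adjust_airspeed(-3.45): V ← 54.32 -3.45 = 50.87 m/s
adjust_throttle(+750): rpm ← 8017 +750 = 8767
throttle_to(7276): rpm ← 7276
adjust_airspeed(-16.48): V ← 50.87 -16.48 = 34.39 m/s
final state: V = 34.39 m/s, rpm = 7276 → n = rpm/60 = 121.266667 rev/s
target J* = 0.6389; solve J* = V/(n·D) for n: n = V/(J*·D) = 34.39/(0.6389 × 3.261) = 16.506253 rev/s
rpm = 60·n = 990.375160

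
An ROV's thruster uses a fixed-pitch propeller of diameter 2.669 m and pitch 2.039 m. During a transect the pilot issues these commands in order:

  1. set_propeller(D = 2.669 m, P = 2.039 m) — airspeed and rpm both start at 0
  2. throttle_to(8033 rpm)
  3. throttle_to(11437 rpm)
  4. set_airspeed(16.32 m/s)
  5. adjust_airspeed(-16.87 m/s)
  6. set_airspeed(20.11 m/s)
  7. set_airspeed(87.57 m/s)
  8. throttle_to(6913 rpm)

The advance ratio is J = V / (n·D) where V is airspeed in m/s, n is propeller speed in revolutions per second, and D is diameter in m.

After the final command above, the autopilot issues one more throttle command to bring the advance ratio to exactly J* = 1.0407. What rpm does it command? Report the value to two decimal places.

rpm = 1891.61

set_propeller: D = 2.669 m, P = 2.039 m (p = P/D = 0.763957); state ← (V=0, rpm=0)
throttle_to(8033): rpm ← 8033
throttle_to(11437): rpm ← 11437
set_airspeed(16.32): V ← 16.32 m/s
adjust_airspeed(-16.87): V ← 16.32 -16.87 = -0.55 m/s
set_airspeed(20.11): V ← 20.11 m/s
set_airspeed(87.57): V ← 87.57 m/s
throttle_to(6913): rpm ← 6913
final state: V = 87.57 m/s, rpm = 6913 → n = rpm/60 = 115.216667 rev/s
target J* = 1.0407; solve J* = V/(n·D) for n: n = V/(J*·D) = 87.57/(1.0407 × 2.669) = 31.526897 rev/s
rpm = 60·n = 1891.613792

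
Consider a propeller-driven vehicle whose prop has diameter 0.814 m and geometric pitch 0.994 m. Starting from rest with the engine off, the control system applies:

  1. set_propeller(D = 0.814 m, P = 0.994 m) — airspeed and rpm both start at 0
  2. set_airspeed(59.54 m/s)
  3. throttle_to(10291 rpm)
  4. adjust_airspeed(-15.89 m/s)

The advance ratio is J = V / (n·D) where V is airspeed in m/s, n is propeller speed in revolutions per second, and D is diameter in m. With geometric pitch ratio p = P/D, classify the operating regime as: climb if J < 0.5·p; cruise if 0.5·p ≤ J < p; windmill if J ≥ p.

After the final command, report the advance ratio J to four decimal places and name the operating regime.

J = 0.3126, regime = climb

set_propeller: D = 0.814 m, P = 0.994 m (p = P/D = 1.221130); state ← (V=0, rpm=0)
set_airspeed(59.54): V ← 59.54 m/s
throttle_to(10291): rpm ← 10291
adjust_airspeed(-15.89): V ← 59.54 -15.89 = 43.65 m/s
final state: V = 43.65 m/s, rpm = 10291 → n = rpm/60 = 171.516667 rev/s
J = V / (n·D) = 43.65 / (171.516667 × 0.814) = 0.312646
regime bands: climb J<0.6106 | cruise [0.6106, 1.2211) | windmill J≥1.2211
J = 0.3126 → climb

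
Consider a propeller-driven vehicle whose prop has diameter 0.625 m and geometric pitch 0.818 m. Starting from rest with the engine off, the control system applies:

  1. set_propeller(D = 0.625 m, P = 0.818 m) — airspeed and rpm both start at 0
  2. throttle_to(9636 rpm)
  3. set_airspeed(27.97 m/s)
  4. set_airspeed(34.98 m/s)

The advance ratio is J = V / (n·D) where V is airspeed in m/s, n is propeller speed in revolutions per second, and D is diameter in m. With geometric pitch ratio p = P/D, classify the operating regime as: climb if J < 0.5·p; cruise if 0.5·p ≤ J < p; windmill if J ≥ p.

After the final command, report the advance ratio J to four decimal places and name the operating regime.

set_propeller: D = 0.625 m, P = 0.818 m (p = P/D = 1.308800); state ← (V=0, rpm=0)
throttle_to(9636): rpm ← 9636
set_airspeed(27.97): V ← 27.97 m/s
set_airspeed(34.98): V ← 34.98 m/s
final state: V = 34.98 m/s, rpm = 9636 → n = rpm/60 = 160.600000 rev/s
J = V / (n·D) = 34.98 / (160.600000 × 0.625) = 0.348493
regime bands: climb J<0.6544 | cruise [0.6544, 1.3088) | windmill J≥1.3088
J = 0.3485 → climb

J = 0.3485, regime = climb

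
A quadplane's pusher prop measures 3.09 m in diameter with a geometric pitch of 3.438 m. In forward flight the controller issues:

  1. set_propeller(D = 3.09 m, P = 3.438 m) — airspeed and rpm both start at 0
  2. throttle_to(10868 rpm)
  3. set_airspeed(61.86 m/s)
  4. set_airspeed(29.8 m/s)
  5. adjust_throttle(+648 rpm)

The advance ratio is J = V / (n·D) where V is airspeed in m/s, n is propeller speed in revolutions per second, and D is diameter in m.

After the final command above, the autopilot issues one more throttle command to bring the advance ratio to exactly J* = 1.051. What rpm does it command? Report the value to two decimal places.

rpm = 550.56

set_propeller: D = 3.09 m, P = 3.438 m (p = P/D = 1.112621); state ← (V=0, rpm=0)
throttle_to(10868): rpm ← 10868
set_airspeed(61.86): V ← 61.86 m/s
set_airspeed(29.8): V ← 29.8 m/s
adjust_throttle(+648): rpm ← 10868 +648 = 11516
final state: V = 29.8 m/s, rpm = 11516 → n = rpm/60 = 191.933333 rev/s
target J* = 1.051; solve J* = V/(n·D) for n: n = V/(J*·D) = 29.8/(1.051 × 3.09) = 9.176035 rev/s
rpm = 60·n = 550.562109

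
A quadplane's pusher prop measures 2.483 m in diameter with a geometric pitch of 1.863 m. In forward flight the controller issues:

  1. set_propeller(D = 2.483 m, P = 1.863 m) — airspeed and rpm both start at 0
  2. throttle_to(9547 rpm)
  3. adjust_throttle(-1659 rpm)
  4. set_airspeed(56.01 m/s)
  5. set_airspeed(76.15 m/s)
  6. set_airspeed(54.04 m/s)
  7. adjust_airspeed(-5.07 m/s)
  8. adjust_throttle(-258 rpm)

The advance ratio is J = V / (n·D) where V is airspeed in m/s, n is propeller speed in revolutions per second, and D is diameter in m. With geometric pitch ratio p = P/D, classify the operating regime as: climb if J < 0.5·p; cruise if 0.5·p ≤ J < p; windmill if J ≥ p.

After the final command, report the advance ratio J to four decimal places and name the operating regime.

set_propeller: D = 2.483 m, P = 1.863 m (p = P/D = 0.750302); state ← (V=0, rpm=0)
throttle_to(9547): rpm ← 9547
adjust_throttle(-1659): rpm ← 9547 -1659 = 7888
set_airspeed(56.01): V ← 56.01 m/s
set_airspeed(76.15): V ← 76.15 m/s
set_airspeed(54.04): V ← 54.04 m/s
adjust_airspeed(-5.07): V ← 54.04 -5.07 = 48.97 m/s
adjust_throttle(-258): rpm ← 7888 -258 = 7630
final state: V = 48.97 m/s, rpm = 7630 → n = rpm/60 = 127.166667 rev/s
J = V / (n·D) = 48.97 / (127.166667 × 2.483) = 0.155089
regime bands: climb J<0.3752 | cruise [0.3752, 0.7503) | windmill J≥0.7503
J = 0.1551 → climb

J = 0.1551, regime = climb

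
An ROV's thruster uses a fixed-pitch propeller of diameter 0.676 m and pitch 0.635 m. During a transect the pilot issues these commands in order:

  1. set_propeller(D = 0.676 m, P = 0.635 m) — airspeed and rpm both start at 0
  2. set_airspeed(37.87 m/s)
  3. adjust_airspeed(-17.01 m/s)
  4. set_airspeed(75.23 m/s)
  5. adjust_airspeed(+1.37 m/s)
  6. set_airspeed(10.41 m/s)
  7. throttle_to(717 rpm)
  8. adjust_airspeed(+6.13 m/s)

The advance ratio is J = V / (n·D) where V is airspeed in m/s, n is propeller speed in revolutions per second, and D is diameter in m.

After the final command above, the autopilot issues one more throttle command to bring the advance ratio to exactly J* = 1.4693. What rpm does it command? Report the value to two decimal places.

set_propeller: D = 0.676 m, P = 0.635 m (p = P/D = 0.939349); state ← (V=0, rpm=0)
set_airspeed(37.87): V ← 37.87 m/s
adjust_airspeed(-17.01): V ← 37.87 -17.01 = 20.86 m/s
set_airspeed(75.23): V ← 75.23 m/s
adjust_airspeed(+1.37): V ← 75.23 +1.37 = 76.6 m/s
set_airspeed(10.41): V ← 10.41 m/s
throttle_to(717): rpm ← 717
adjust_airspeed(+6.13): V ← 10.41 +6.13 = 16.54 m/s
final state: V = 16.54 m/s, rpm = 717 → n = rpm/60 = 11.950000 rev/s
target J* = 1.4693; solve J* = V/(n·D) for n: n = V/(J*·D) = 16.54/(1.4693 × 0.676) = 16.652457 rev/s
rpm = 60·n = 999.147443

rpm = 999.15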